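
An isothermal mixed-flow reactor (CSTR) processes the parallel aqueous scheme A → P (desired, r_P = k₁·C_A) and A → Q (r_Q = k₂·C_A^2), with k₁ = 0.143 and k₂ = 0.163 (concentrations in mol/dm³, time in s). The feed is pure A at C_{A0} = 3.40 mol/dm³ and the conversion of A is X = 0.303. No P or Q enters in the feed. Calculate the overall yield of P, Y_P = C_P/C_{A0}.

0.0819

Exit C_A = C_{A0}(1−X) = 3.40×0.697 = 2.370 mol/dm³.
A CSTR operates uniformly at the exit composition, giving r_P = 0.3389 and r_Q = 0.9154 (each k·C_A^n at C_A = 2.370).
Fraction of consumed A going to P: r_P/(r_P+r_Q) = 0.2702.
C_P = 0.2702·C_{A0}·X = 0.2702×3.40×0.303 = 0.278 mol/dm³; Y_P = C_P/C_{A0} = 0.0819.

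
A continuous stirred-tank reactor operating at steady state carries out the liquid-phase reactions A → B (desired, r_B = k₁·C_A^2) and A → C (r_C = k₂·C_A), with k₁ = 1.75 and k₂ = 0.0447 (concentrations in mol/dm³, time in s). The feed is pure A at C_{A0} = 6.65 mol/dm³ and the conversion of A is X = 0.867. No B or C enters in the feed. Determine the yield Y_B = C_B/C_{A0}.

Exit C_A = C_{A0}(1−X) = 6.65×0.133 = 0.8845 mol/dm³.
A CSTR operates uniformly at the exit composition, giving r_B = 1.369 and r_C = 0.03953 (each k·C_A^n at C_A = 0.8845).
Fraction of consumed A going to B: r_B/(r_B+r_C) = 0.9719.
C_B = 0.9719·C_{A0}·X = 0.9719×6.65×0.867 = 5.60 mol/dm³; Y_B = C_B/C_{A0} = 0.843.

0.843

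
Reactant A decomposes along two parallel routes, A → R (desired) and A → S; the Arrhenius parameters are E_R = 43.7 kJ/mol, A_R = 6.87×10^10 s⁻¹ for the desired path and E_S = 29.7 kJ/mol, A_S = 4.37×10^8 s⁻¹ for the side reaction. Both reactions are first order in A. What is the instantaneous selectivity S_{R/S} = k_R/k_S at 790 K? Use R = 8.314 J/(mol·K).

With equal orders, S_{R/S} = k_R/k_S = (A_R/A_S)·exp[(E_S−E_R)/(RT)].
(E_S−E_R)/(RT) = (29.7−43.7)×10³/(8.314×790) = -14000/6568 = -2.132.
k_R/k_S = (6.87×10^10/4.37×10^8)·exp(-2.132) = 157.2 × 0.1187 = 18.7.

18.7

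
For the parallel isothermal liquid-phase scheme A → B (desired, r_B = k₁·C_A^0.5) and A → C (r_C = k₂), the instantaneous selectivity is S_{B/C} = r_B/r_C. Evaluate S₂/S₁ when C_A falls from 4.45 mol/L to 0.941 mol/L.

S_{B/C} = (k₁/k₂)·C_A^0.5, so S₂/S₁ = (C_{A,2}/C_{A,1})^0.5.
= (0.941/4.45)^0.5 = (0.2115)^0.5 = 0.460.

0.460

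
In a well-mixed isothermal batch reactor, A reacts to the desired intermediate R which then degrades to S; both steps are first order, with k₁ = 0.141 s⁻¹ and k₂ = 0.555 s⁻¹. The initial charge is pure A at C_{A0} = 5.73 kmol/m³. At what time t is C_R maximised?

3.31 s

Setting dC_R/dt = 0 gives t_opt = ln(k₂/k₁)/(k₂−k₁).
= ln(0.555/0.141)/(0.555−0.141) = ln(3.936)/0.4140 = 1.370/0.4140 = 3.31 s.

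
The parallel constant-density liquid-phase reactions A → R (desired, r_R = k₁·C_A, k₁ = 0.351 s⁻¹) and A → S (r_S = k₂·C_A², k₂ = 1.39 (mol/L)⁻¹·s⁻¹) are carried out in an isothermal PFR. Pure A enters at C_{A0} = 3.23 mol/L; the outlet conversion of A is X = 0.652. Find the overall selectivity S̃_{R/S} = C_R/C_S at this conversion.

C_A = C_{A0}(1−X) = 1.124 mol/L.
Along a PFR/batch, dC_R/dC_A = −r_R/(r_R+r_S) = −k₁/(k₁+k₂·C_A).
Integrating from C_{A0} to C_A: C_R = (0.351/1.39)·ln[(0.351+1.39·3.23)/(0.351+1.39·1.12)] = 0.2525·ln(4.841/1.913) = 0.2344 mol/L.
C_S = (C_{A0}−C_A)−C_R = 1.872 mol/L; S̃_{R/S} = 0.2344/1.872 = 0.125.

0.125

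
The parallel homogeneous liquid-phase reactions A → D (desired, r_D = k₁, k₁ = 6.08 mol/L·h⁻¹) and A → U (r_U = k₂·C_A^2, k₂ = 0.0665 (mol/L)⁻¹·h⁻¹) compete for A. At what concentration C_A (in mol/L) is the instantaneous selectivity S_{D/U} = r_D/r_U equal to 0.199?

S_{D/U} = (k₁/k₂)·C_A^-2 ⇒ C_A = (S·k₂/k₁)^(-0.5).
= (0.199×0.0665/6.08)^(-0.5) = (0.002177)^(-0.5) = 21.4 mol/L.

21.4 mol/L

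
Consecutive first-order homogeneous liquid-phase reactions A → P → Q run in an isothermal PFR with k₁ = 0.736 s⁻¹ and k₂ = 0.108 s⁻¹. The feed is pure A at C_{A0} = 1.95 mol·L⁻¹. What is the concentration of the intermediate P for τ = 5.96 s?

1.17 mol·L⁻¹

For first-order series with pure A initially, C_P(τ) = k₁C_{A0}/(k₂−k₁)·(e^(−k₁τ) − e^(−k₂τ)).
e^(−k₁τ) = e^(−0.736×5.96) = e^(−4.387) = 0.01244; e^(−k₂τ) = e^(−0.6437) = 0.5254.
C_P = 0.736×1.95/(0.108−0.736) × (0.01244−0.5254) = (-2.285)×(-0.5129) = 1.172 mol·L⁻¹.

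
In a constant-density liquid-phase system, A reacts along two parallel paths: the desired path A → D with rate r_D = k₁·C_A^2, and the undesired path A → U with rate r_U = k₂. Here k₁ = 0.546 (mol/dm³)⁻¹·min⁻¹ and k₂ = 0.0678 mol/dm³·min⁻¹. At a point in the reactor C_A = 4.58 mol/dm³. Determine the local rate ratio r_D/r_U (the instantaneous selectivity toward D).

S_{D/U} = r_D/r_U = (k₁·C_A^2)/(k₂) = (k₁/k₂)·C_A^2.
= (0.546×4.580^2) / (0.0678) = 11.45/0.06780 = 169.
Since the desired path is higher order in A, keeping C_A high (PFR or concentrated feed) favours D.

169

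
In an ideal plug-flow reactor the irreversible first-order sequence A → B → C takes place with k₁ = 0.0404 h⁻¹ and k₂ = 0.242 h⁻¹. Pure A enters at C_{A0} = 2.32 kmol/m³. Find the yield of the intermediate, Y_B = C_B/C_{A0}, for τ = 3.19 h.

Solving the coupled first-order balances gives C_B(τ) = [k₁/(k₂−k₁)]·C_{A0}·(e^(−k₁τ) − e^(−k₂τ)).
e^(−k₁τ) = e^(−0.0404×3.19) = e^(−0.1289) = 0.8791; e^(−k₂τ) = e^(−0.7720) = 0.4621.
C_B = 0.0404×2.32/(0.242−0.0404) × (0.8791−0.4621) = 0.4649×0.4170 = 0.1939 kmol/m³.
Y_B = C_B/C_{A0} = 0.1939/2.32 = 0.0836.

0.0836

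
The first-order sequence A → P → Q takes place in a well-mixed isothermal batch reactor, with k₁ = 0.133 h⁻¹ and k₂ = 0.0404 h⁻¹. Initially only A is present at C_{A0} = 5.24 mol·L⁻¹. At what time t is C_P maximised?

For first-order series the maximum of C_P occurs at t_opt = ln(k₂/k₁)/(k₂−k₁).
= ln(0.0404/0.133)/(0.0404−0.133) = ln(0.3038)/-0.09260 = -1.192/-0.09260 = 12.9 h.

12.9 h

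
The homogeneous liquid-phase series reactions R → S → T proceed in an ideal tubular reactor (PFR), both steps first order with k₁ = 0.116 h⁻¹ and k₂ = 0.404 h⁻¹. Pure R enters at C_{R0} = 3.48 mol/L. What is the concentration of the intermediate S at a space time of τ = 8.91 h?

0.460 mol/L

Solving the coupled first-order balances gives C_S(τ) = [k₁/(k₂−k₁)]·C_{R0}·(e^(−k₁τ) − e^(−k₂τ)).
e^(−k₁τ) = e^(−0.116×8.91) = e^(−1.034) = 0.3557; e^(−k₂τ) = e^(−3.600) = 0.02733.
C_S = 0.116×3.48/(0.404−0.116) × (0.3557−0.02733) = 1.402×0.3284 = 0.4603 mol/L.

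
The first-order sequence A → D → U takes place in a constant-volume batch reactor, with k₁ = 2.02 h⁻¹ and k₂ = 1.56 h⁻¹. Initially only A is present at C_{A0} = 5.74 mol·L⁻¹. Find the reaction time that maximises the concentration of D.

For first-order series the maximum of C_D occurs at t_opt = ln(k₂/k₁)/(k₂−k₁).
= ln(1.56/2.02)/(1.56−2.02) = ln(0.7723)/-0.4600 = -0.2584/-0.4600 = 0.562 h.

0.562 h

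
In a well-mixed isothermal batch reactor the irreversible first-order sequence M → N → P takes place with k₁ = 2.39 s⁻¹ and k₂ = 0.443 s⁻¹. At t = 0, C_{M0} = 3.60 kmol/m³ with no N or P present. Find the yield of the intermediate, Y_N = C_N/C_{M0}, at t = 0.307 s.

0.482

Solving the coupled first-order balances gives C_N(t) = [k₁/(k₂−k₁)]·C_{M0}·(e^(−k₁t) − e^(−k₂t)).
e^(−k₁t) = e^(−2.39×0.307) = e^(−0.7337) = 0.4801; e^(−k₂t) = e^(−0.1360) = 0.8728.
C_N = 2.39×3.60/(0.443−2.39) × (0.4801−0.8728) = (-4.419)×(-0.3927) = 1.736 kmol/m³.
Y_N = C_N/C_{M0} = 1.736/3.60 = 0.482.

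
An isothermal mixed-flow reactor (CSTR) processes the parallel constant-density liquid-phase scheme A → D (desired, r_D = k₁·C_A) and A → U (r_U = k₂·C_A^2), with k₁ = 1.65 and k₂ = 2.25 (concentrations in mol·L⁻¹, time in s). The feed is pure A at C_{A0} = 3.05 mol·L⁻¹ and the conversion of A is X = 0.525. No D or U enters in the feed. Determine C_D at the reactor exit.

Exit C_A = C_{A0}(1−X) = 3.05×0.475 = 1.449 mol·L⁻¹.
In a CSTR the entire volume is at exit conditions, so r_D = 1.65×1.449 = 2.390 and r_U = 2.25×1.449^2 = 4.722.
Fraction of consumed A going to D: r_D/(r_D+r_U) = 0.3361.
C_D = 0.3361·C_{A0}·X = 0.3361×3.05×0.525 = 0.538 mol·L⁻¹.

0.538 mol·L⁻¹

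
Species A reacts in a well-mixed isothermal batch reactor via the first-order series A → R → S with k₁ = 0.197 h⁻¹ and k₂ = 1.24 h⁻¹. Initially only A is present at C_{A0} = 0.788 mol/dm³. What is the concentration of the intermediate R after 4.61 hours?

The intermediate concentration in a first-order A→B→C sequence is C_R = k₁C_{A0}(e^(−k₁t) − e^(−k₂t))/(k₂−k₁).
e^(−k₁t) = e^(−0.197×4.61) = e^(−0.9082) = 0.4033; e^(−k₂t) = e^(−5.716) = 0.003292.
C_R = 0.197×0.788/(1.24−0.197) × (0.4033−0.003292) = 0.1488×0.4000 = 0.05953 mol/dm³.

0.0595 mol/dm³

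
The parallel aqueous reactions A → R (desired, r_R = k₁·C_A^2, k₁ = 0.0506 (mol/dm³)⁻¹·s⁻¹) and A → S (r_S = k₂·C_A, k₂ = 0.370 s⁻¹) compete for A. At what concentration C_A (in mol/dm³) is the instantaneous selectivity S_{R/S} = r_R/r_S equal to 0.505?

3.69 mol/dm³

S_{R/S} = (k₁/k₂)·C_A ⇒ C_A = S·k₂/k₁.
= 0.505×0.370/0.0506 = 3.69 mol/dm³.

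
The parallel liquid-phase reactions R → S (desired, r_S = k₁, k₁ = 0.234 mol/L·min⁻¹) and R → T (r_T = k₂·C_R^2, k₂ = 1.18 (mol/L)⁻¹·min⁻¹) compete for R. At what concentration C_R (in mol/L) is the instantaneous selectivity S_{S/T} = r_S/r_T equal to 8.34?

S_{S/T} = (k₁/k₂)·C_R^-2 ⇒ C_R = (S·k₂/k₁)^(-0.5).
= (8.34×1.18/0.234)^(-0.5) = (42.06)^(-0.5) = 0.154 mol/L.

0.154 mol/L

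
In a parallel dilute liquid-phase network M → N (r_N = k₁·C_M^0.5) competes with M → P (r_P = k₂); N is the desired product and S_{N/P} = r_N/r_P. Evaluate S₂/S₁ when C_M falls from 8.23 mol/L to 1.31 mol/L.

S_{N/P} = (k₁/k₂)·C_M^0.5, so S₂/S₁ = (C_{M,2}/C_{M,1})^0.5.
= (1.31/8.23)^0.5 = (0.1592)^0.5 = 0.399.
Selectivity toward N falls as C_M falls — high-concentration operation is favoured.

0.399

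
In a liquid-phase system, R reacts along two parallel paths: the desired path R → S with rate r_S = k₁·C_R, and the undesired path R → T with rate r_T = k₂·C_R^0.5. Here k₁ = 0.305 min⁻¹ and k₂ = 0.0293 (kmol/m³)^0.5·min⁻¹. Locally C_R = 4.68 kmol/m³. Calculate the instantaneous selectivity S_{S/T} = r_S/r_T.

22.5

S_{S/T} = r_S/r_T = (k₁·C_R)/(k₂·C_R^0.5) = (k₁/k₂)·C_R^0.5.
= (0.305×4.680) / (0.0293×4.680^0.5) = 1.427/0.06339 = 22.5.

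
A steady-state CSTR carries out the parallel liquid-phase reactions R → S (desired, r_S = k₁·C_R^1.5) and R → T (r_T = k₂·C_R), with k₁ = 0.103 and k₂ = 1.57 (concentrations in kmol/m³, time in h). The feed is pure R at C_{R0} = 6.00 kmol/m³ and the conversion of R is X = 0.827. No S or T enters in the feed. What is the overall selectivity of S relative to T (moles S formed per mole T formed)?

0.0668

Exit C_R = C_{R0}(1−X) = 6.00×0.173 = 1.038 kmol/m³.
Rates in a CSTR are evaluated at the outlet concentration: r_S = 0.103×1.038^1.5 = 0.1089, r_T = 1.57×1.038 = 1.630.
Overall selectivity = C_S/C_T = r_Sτ/(r_Tτ) = r_S/r_T = 0.0668.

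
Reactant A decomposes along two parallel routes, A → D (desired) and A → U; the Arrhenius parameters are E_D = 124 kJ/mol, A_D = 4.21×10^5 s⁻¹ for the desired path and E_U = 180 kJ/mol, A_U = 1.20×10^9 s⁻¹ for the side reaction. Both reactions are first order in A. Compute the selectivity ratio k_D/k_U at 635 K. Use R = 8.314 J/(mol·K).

With equal orders, S_{D/U} = k_D/k_U = (A_D/A_U)·exp[(E_U−E_D)/(RT)].
(E_U−E_D)/(RT) = (180−124)×10³/(8.314×635) = 56000/5279 = 10.61.
k_D/k_U = (4.21×10^5/1.20×10^9)·exp(10.61) = 3.508×10^-4 × 40428 = 14.2.
Since E_D < E_U, lowering the temperature improves selectivity toward D.

14.2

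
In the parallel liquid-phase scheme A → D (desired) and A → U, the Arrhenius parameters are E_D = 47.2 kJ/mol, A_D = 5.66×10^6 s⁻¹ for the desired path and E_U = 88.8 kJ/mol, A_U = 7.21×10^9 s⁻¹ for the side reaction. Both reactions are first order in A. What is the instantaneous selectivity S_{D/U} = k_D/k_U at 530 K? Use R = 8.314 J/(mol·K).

With equal orders, S_{D/U} = k_D/k_U = (A_D/A_U)·exp[(E_U−E_D)/(RT)].
(E_U−E_D)/(RT) = (88.8−47.2)×10³/(8.314×530) = 41600/4406 = 9.441.
k_D/k_U = (5.66×10^6/7.21×10^9)·exp(9.441) = 7.850×10^-4 × 12591 = 9.88.
Since E_D < E_U, lowering the temperature improves selectivity toward D.

9.88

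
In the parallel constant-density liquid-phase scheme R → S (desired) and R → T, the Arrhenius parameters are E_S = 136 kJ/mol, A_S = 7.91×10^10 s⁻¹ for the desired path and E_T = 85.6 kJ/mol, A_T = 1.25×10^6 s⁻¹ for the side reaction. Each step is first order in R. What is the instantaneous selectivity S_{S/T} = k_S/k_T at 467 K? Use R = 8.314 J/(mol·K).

With equal orders, S_{S/T} = k_S/k_T = (A_S/A_T)·exp[(E_T−E_S)/(RT)].
(E_T−E_S)/(RT) = (85.6−136)×10³/(8.314×467) = -50400/3883 = -12.98.
k_S/k_T = (7.91×10^10/1.25×10^6)·exp(-12.98) = 63280 × 2.304×10^-6 = 0.146.

0.146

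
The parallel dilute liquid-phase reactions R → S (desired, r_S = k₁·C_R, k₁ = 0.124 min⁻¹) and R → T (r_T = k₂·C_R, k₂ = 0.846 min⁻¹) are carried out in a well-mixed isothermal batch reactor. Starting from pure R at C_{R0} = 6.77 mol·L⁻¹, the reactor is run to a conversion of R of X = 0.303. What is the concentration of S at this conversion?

0.262 mol·L⁻¹

C_R = C_{R0}(1−X) = 4.719 mol·L⁻¹.
Both paths are first order in R, so the instantaneous fraction to S is constant: dC_S/d(−C_R) = k₁/(k₁+k₂) = 0.1278.
C_S = 0.1278·(C_{R0}−C_R) = 0.1278×2.051 = 0.262 mol·L⁻¹.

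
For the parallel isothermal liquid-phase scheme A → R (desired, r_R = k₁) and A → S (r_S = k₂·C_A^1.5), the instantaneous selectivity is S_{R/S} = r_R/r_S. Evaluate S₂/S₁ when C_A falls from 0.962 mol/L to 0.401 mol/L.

S_{R/S} = (k₁/k₂)·C_A^-1.5, so S₂/S₁ = (C_{A,2}/C_{A,1})^-1.5.
= (0.401/0.962)^(-1.5) = (0.4168)^(-1.5) = 3.72.

3.72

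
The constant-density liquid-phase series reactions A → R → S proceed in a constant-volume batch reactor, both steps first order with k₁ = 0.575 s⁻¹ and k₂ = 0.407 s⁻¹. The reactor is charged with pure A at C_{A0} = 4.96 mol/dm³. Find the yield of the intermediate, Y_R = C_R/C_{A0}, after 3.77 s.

0.346

Solving the coupled first-order balances gives C_R(t) = [k₁/(k₂−k₁)]·C_{A0}·(e^(−k₁t) − e^(−k₂t)).
e^(−k₁t) = e^(−0.575×3.77) = e^(−2.168) = 0.1144; e^(−k₂t) = e^(−1.534) = 0.2156.
C_R = 0.575×4.96/(0.407−0.575) × (0.1144−0.2156) = (-16.98)×(-0.1012) = 1.717 mol/dm³.
Y_R = C_R/C_{A0} = 1.717/4.96 = 0.346.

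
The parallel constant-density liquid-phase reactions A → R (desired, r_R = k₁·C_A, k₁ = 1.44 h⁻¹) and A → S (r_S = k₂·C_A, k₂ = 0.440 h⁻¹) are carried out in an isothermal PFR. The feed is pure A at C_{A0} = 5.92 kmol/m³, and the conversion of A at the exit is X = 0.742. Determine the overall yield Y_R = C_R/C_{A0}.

0.568

C_A = C_{A0}(1−X) = 1.527 kmol/m³.
Both paths are first order in A, so the instantaneous fraction to R is constant: dC_R/d(−C_A) = k₁/(k₁+k₂) = 0.7660.
C_R = 0.7660·(C_{A0}−C_A) = 0.7660×4.393 = 3.36 kmol/m³.
Y_R = C_R/C_{A0} = 3.365/5.92 = 0.568.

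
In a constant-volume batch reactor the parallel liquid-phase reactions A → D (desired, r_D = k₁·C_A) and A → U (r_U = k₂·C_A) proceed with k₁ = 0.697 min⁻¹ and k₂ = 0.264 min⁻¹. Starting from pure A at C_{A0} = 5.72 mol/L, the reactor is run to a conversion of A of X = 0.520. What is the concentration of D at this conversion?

2.16 mol/L

C_A = C_{A0}(1−X) = 2.746 mol/L.
Both paths are first order in A, so the instantaneous fraction to D is constant: dC_D/d(−C_A) = k₁/(k₁+k₂) = 0.7253.
C_D = 0.7253·(C_{A0}−C_A) = 0.7253×2.974 = 2.16 mol/L.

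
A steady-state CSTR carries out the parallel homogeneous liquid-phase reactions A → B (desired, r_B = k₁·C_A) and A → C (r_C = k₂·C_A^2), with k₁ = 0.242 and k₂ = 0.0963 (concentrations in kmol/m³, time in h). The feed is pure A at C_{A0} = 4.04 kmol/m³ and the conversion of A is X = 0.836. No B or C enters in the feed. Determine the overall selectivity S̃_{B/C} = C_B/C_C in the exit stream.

Exit C_A = C_{A0}(1−X) = 4.04×0.164 = 0.6626 kmol/m³.
Rates in a CSTR are evaluated at the outlet concentration: r_B = 0.242×0.6626 = 0.1603, r_C = 0.0963×0.6626^2 = 0.04227.
Overall selectivity = C_B/C_C = r_Bτ/(r_Cτ) = r_B/r_C = 3.79.

3.79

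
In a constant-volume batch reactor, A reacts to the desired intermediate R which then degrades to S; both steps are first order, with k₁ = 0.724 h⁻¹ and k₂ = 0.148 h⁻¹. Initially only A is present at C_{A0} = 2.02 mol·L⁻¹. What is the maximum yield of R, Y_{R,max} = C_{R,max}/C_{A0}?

0.665

Evaluating C_R at t_opt = ln(k₂/k₁)/(k₂−k₁) gives C_{R,max}/C_{A0} = (k₁/k₂)^[k₂/(k₂−k₁)].
= (0.724/0.148)^(0.148/(0.148−0.724)) = (4.892)^(-0.2569) = 0.6650.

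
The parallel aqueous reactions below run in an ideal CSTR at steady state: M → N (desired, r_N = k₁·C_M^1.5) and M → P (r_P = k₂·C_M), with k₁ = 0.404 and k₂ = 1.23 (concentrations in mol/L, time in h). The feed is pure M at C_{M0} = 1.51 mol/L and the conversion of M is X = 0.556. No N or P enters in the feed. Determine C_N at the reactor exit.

Exit C_M = C_{M0}(1−X) = 1.51×0.444 = 0.6704 mol/L.
A CSTR operates uniformly at the exit composition, giving r_N = 0.2218 and r_P = 0.8246 (each k·C_M^n at C_M = 0.6704).
Fraction of consumed M going to N: r_N/(r_N+r_P) = 0.2119.
C_N = 0.2119·C_{M0}·X = 0.2119×1.51×0.556 = 0.178 mol/L.

0.178 mol/L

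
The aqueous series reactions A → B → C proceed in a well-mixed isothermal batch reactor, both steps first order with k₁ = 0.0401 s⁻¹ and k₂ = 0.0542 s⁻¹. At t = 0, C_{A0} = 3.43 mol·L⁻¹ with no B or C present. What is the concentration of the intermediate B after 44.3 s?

0.767 mol·L⁻¹

Solving the coupled first-order balances gives C_B(t) = [k₁/(k₂−k₁)]·C_{A0}·(e^(−k₁t) − e^(−k₂t)).
e^(−k₁t) = e^(−0.0401×44.3) = e^(−1.776) = 0.1692; e^(−k₂t) = e^(−2.401) = 0.09062.
C_B = 0.0401×3.43/(0.0542−0.0401) × (0.1692−0.09062) = 9.755×0.07862 = 0.7669 mol·L⁻¹.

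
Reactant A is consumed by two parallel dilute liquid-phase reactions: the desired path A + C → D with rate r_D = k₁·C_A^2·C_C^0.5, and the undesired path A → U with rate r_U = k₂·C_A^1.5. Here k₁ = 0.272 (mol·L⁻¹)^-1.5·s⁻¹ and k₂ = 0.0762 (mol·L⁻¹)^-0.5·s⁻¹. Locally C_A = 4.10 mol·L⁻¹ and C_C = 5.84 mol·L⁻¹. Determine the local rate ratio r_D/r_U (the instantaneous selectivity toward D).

17.5

S_{D/U} = r_D/r_U = (k₁·C_A^2·C_C^0.5)/(k₂·C_A^1.5) = (k₁/k₂)·C_A^0.5·C_C^0.5.
= (0.272×4.100^2×5.840^0.5) / (0.0762×4.100^1.5) = 11.05/0.6326 = 17.5.
Since the desired path is higher order in A, keeping C_A high (PFR or concentrated feed) favours D.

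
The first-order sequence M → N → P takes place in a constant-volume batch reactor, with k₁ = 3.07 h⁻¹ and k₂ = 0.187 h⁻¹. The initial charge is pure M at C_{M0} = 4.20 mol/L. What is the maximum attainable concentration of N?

3.50 mol/L

For a first-order series the maximum intermediate yield is C_{N,max}/C_{M0} = (k₁/k₂)^[k₂/(k₂−k₁)].
= (3.07/0.187)^(0.187/(0.187−3.07)) = (16.42)^(-0.06486) = 0.8340.
C_{N,max} = 0.8340×4.20 = 3.50 mol/L.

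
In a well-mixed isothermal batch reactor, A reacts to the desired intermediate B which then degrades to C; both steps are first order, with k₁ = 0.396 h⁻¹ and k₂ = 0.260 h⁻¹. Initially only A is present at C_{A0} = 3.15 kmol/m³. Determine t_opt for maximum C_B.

3.09 h

Setting dC_B/dt = 0 gives t_opt = ln(k₂/k₁)/(k₂−k₁).
= ln(0.260/0.396)/(0.260−0.396) = ln(0.6566)/-0.1360 = -0.4207/-0.1360 = 3.09 h.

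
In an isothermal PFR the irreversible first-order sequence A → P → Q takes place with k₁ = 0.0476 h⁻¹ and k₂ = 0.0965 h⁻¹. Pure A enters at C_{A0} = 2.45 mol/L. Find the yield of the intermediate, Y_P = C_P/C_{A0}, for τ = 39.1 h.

For first-order series with pure A initially, C_P(τ) = k₁C_{A0}/(k₂−k₁)·(e^(−k₁τ) − e^(−k₂τ)).
e^(−k₁τ) = e^(−0.0476×39.1) = e^(−1.861) = 0.1555; e^(−k₂τ) = e^(−3.773) = 0.02298.
C_P = 0.0476×2.45/(0.0965−0.0476) × (0.1555−0.02298) = 2.385×0.1325 = 0.3160 mol/L.
Y_P = C_P/C_{A0} = 0.3160/2.45 = 0.129.

0.129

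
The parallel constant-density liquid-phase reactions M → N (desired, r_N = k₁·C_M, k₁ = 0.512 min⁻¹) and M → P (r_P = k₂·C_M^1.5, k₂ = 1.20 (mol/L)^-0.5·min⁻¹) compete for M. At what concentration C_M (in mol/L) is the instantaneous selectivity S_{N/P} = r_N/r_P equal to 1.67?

S_{N/P} = (k₁/k₂)·C_M^-0.5 ⇒ C_M = (S·k₂/k₁)^(-2).
= (1.67×1.20/0.512)^(-2) = (3.914)^(-2) = 0.0653 mol/L.

0.0653 mol/L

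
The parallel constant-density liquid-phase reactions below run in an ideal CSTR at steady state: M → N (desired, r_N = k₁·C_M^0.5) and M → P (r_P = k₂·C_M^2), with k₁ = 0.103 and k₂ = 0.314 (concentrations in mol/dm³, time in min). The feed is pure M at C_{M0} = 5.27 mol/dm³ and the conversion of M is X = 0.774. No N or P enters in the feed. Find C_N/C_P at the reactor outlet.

Exit C_M = C_{M0}(1−X) = 5.27×0.226 = 1.191 mol/dm³.
A CSTR operates uniformly at the exit composition, giving r_N = 0.1124 and r_P = 0.4454 (each k·C_M^n at C_M = 1.191).
Overall selectivity = C_N/C_P = r_Nτ/(r_Pτ) = r_N/r_P = 0.252.

0.252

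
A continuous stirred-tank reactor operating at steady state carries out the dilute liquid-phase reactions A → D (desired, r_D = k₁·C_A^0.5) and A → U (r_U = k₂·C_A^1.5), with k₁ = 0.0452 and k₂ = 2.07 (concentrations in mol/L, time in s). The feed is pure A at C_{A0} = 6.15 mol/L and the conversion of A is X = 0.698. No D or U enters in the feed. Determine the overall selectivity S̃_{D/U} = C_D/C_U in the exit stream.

0.0118

Exit C_A = C_{A0}(1−X) = 6.15×0.302 = 1.857 mol/L.
Rates in a CSTR are evaluated at the outlet concentration: r_D = 0.0452×1.857^0.5 = 0.06160, r_U = 2.07×1.857^1.5 = 5.240.
Overall selectivity = C_D/C_U = r_Dτ/(r_Uτ) = r_D/r_U = 0.0118.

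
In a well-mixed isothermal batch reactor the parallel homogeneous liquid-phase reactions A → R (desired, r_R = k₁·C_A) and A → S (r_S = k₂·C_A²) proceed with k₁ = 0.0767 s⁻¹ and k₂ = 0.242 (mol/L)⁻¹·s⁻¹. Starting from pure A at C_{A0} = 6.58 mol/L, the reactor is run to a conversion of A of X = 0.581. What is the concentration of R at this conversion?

C_A = C_{A0}(1−X) = 2.757 mol/L.
Along a PFR/batch, dC_R/dC_A = −r_R/(r_R+r_S) = −k₁/(k₁+k₂·C_A).
Integrating from C_{A0} to C_A: C_R = (0.0767/0.242)·ln[(0.0767+0.242·6.58)/(0.0767+0.242·2.76)] = 0.3169·ln(1.669/0.7439) = 0.2561 mol/L.

0.256 mol/L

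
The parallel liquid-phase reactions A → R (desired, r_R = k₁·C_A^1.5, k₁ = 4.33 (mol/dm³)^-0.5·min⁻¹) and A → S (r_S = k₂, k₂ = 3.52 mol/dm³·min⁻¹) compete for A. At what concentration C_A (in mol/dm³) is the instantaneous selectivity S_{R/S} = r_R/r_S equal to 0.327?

S_{R/S} = (k₁/k₂)·C_A^1.5 ⇒ C_A = (S·k₂/k₁)^(1/1.5).
= (0.327×3.52/4.33)^(0.6667) = (0.2658)^(0.6667) = 0.413 mol/dm³.

0.413 mol/dm³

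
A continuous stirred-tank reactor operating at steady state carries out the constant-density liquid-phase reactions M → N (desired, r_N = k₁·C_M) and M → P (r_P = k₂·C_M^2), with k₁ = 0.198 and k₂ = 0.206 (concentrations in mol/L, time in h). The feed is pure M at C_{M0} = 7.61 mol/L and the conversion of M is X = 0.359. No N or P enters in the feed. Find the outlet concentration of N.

0.450 mol/L

Exit C_M = C_{M0}(1−X) = 7.61×0.641 = 4.878 mol/L.
A CSTR operates uniformly at the exit composition, giving r_N = 0.9658 and r_P = 4.902 (each k·C_M^n at C_M = 4.878).
Fraction of consumed M going to N: r_N/(r_N+r_P) = 0.1646.
C_N = 0.1646·C_{M0}·X = 0.1646×7.61×0.359 = 0.450 mol/L.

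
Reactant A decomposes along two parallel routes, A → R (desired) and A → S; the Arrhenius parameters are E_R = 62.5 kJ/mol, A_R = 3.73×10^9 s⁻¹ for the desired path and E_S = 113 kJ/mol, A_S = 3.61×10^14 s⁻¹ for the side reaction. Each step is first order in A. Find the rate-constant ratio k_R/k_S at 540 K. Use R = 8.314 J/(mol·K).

Since both paths have the same order in A, the concentration cancels and S_{R/S} = k_R/k_S = (A_R/A_S)·exp[(E_S−E_R)/(RT)].
(E_S−E_R)/(RT) = (113−62.5)×10³/(8.314×540) = 50500/4490 = 11.25.
k_R/k_S = (3.73×10^9/3.61×10^14)·exp(11.25) = 1.033×10^-5 × 76751 = 0.793.

0.793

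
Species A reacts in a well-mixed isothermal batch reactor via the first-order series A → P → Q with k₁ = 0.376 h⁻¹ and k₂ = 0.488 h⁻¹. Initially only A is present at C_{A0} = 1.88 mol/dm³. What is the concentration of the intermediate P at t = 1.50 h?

0.555 mol/dm³

Solving the coupled first-order balances gives C_P(t) = [k₁/(k₂−k₁)]·C_{A0}·(e^(−k₁t) − e^(−k₂t)).
e^(−k₁t) = e^(−0.376×1.50) = e^(−0.5640) = 0.5689; e^(−k₂t) = e^(−0.7320) = 0.4809.
C_P = 0.376×1.88/(0.488−0.376) × (0.5689−0.4809) = 6.311×0.08798 = 0.5553 mol/dm³.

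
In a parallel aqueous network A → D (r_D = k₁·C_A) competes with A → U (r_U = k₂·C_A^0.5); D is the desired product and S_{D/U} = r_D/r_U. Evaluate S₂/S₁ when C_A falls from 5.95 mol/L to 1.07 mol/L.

S_{D/U} = (k₁/k₂)·C_A^0.5, so S₂/S₁ = (C_{A,2}/C_{A,1})^0.5.
= (1.07/5.95)^0.5 = (0.1798)^0.5 = 0.424.

0.424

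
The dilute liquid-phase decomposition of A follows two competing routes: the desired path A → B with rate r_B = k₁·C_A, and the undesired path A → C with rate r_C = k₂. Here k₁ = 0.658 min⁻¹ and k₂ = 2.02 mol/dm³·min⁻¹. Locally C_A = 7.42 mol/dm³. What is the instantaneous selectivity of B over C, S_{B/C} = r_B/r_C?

S_{B/C} = r_B/r_C = (k₁·C_A)/(k₂) = (k₁/k₂)·C_A.
= (0.658×7.420) / (2.02) = 4.882/2.020 = 2.42.
Since the desired path is higher order in A, keeping C_A high (PFR or concentrated feed) favours B.

2.42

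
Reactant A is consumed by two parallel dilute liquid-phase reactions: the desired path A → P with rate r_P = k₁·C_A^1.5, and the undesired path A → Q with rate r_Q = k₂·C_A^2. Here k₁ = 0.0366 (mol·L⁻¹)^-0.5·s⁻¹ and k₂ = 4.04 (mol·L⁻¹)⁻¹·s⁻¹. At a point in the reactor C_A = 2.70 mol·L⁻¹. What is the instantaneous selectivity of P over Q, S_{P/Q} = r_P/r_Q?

0.00551

S_{P/Q} = r_P/r_Q = (k₁·C_A^1.5)/(k₂·C_A^2) = (k₁/k₂)·C_A^-0.5.
= (0.0366×2.700^1.5) / (4.04×2.700^2) = 0.1624/29.45 = 0.00551.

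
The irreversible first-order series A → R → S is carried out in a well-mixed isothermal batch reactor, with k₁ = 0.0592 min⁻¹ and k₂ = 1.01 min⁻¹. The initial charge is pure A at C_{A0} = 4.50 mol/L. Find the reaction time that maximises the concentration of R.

For first-order series the maximum of C_R occurs at t_opt = ln(k₂/k₁)/(k₂−k₁).
= ln(1.01/0.0592)/(1.01−0.0592) = ln(17.06)/0.9508 = 2.837/0.9508 = 2.98 min.

2.98 min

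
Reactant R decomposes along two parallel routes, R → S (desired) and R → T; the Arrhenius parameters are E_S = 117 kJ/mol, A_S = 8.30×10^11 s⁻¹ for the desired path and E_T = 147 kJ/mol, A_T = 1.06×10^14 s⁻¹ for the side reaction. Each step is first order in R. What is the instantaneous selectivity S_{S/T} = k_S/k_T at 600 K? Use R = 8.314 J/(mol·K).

k_S/k_T = (A_S/A_T)·exp[−(E_S−E_T)/(RT)] = (A_S/A_T)·exp[(E_T−E_S)/(RT)].
(E_T−E_S)/(RT) = (147−117)×10³/(8.314×600) = 30000/4988 = 6.014.
k_S/k_T = (8.30×10^11/1.06×10^14)·exp(6.014) = 0.007830 × 409.1 = 3.20.
Since E_S < E_T, lowering the temperature improves selectivity toward S.

3.20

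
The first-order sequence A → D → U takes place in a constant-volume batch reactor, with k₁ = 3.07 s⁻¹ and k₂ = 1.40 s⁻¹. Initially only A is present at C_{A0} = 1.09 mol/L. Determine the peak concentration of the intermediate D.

0.564 mol/L

For a first-order series the maximum intermediate yield is C_{D,max}/C_{A0} = (k₁/k₂)^[k₂/(k₂−k₁)].
= (3.07/1.40)^(1.40/(1.40−3.07)) = (2.193)^(-0.8383) = 0.5178.
C_{D,max} = 0.5178×1.09 = 0.564 mol/L.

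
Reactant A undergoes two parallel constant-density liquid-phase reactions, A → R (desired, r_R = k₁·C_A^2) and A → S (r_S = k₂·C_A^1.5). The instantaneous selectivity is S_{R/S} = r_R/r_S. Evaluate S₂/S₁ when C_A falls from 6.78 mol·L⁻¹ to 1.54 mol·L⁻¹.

0.477

S_{R/S} = (k₁/k₂)·C_A^0.5, so S₂/S₁ = (C_{A,2}/C_{A,1})^0.5.
= (1.54/6.78)^0.5 = (0.2271)^0.5 = 0.477.
Selectivity toward R falls as C_A falls — high-concentration operation is favoured.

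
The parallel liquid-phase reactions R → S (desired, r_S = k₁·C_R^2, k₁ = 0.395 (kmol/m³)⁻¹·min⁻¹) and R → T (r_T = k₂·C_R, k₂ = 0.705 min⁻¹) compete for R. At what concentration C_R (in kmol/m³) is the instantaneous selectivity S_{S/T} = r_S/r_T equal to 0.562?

1.00 kmol/m³

S_{S/T} = (k₁/k₂)·C_R ⇒ C_R = S·k₂/k₁.
= 0.562×0.705/0.395 = 1.00 kmol/m³.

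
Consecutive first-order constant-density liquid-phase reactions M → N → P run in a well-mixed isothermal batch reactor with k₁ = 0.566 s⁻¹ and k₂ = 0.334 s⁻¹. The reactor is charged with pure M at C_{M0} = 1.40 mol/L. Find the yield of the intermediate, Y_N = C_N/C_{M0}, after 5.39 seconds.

For first-order series with pure M initially, C_N(t) = k₁C_{M0}/(k₂−k₁)·(e^(−k₁t) − e^(−k₂t)).
e^(−k₁t) = e^(−0.566×5.39) = e^(−3.051) = 0.04732; e^(−k₂t) = e^(−1.800) = 0.1653.
C_N = 0.566×1.40/(0.334−0.566) × (0.04732−0.1653) = (-3.416)×(-0.1179) = 0.4028 mol/L.
Y_N = C_N/C_{M0} = 0.4028/1.40 = 0.288.

0.288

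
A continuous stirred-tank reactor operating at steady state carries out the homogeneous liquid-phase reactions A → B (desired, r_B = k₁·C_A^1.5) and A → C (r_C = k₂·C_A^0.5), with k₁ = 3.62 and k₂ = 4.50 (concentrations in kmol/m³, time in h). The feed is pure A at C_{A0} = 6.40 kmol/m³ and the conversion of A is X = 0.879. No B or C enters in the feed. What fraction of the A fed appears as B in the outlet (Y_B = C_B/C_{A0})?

0.337

Exit C_A = C_{A0}(1−X) = 6.40×0.121 = 0.7744 kmol/m³.
A CSTR operates uniformly at the exit composition, giving r_B = 2.467 and r_C = 3.960 (each k·C_A^n at C_A = 0.7744).
Fraction of consumed A going to B: r_B/(r_B+r_C) = 0.3838.
C_B = 0.3838·C_{A0}·X = 0.3838×6.40×0.879 = 2.16 kmol/m³; Y_B = C_B/C_{A0} = 0.337.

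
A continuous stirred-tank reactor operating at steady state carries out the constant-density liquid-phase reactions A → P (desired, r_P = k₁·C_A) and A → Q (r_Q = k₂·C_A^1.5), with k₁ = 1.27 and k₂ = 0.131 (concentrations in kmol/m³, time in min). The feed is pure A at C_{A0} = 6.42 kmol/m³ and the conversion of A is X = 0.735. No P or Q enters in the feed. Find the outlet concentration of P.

4.16 kmol/m³

Exit C_A = C_{A0}(1−X) = 6.42×0.265 = 1.701 kmol/m³.
A CSTR operates uniformly at the exit composition, giving r_P = 2.161 and r_Q = 0.2907 (each k·C_A^n at C_A = 1.701).
Fraction of consumed A going to P: r_P/(r_P+r_Q) = 0.8814.
C_P = 0.8814·C_{A0}·X = 0.8814×6.42×0.735 = 4.16 kmol/m³.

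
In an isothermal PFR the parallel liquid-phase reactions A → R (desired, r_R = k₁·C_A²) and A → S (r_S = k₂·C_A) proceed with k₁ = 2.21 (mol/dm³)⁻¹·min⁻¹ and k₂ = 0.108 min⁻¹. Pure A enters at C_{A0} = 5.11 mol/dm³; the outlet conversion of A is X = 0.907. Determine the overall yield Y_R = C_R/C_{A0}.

C_A = C_{A0}(1−X) = 0.4752 mol/dm³.
Along a PFR/batch, dC_S/dC_A = −r_S/(r_R+r_S) = −k₂/(k₂+k₁·C_A).
Integrating from C_{A0} to C_A: C_S = (0.108/2.21)·ln[(0.108+2.21·5.11)/(0.108+2.21·0.475)] = 0.04887·ln(11.40/1.158) = 0.1118 mol/dm³.
Then C_R = (C_{A0}−C_A) − C_S = 4.635 − 0.1118 = 4.523 mol/dm³.
Y_R = C_R/C_{A0} = 4.523/5.11 = 0.885.

0.885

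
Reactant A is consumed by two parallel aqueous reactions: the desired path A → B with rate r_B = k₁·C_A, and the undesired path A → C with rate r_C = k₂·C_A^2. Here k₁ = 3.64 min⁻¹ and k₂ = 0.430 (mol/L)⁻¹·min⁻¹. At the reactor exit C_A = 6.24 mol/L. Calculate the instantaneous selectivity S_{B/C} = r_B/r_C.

S_{B/C} = r_B/r_C = (k₁·C_A)/(k₂·C_A^2) = (k₁/k₂)·C_A⁻¹.
= (3.64×6.240) / (0.430×6.240^2) = 22.71/16.74 = 1.36.
The undesired path is higher order in A, so low C_A (CSTR or dilute feed) favours B.

1.36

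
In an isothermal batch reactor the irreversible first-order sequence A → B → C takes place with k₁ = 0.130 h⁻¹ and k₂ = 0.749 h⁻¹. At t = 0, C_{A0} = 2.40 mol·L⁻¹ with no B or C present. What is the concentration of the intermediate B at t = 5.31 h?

Solving the coupled first-order balances gives C_B(t) = [k₁/(k₂−k₁)]·C_{A0}·(e^(−k₁t) − e^(−k₂t)).
e^(−k₁t) = e^(−0.130×5.31) = e^(−0.6903) = 0.5014; e^(−k₂t) = e^(−3.977) = 0.01874.
C_B = 0.130×2.40/(0.749−0.130) × (0.5014−0.01874) = 0.5040×0.4827 = 0.2433 mol·L⁻¹.

0.243 mol·L⁻¹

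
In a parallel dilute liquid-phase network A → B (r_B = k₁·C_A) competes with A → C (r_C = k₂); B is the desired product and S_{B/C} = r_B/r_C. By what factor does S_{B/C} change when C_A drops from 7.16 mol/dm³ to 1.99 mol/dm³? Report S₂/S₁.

S_{B/C} = (k₁/k₂)·C_A, so S₂/S₁ = (C_{A,2}/C_{A,1}).
= 1.99/7.16 = 0.278.
Selectivity toward B falls as C_A falls — high-concentration operation is favoured.

0.278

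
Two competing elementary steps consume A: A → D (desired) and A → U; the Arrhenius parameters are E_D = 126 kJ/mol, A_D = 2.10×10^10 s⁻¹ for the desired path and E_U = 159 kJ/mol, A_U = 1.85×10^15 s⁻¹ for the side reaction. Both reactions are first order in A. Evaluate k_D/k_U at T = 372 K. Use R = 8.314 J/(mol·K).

With equal orders, S_{D/U} = k_D/k_U = (A_D/A_U)·exp[(E_U−E_D)/(RT)].
(E_U−E_D)/(RT) = (159−126)×10³/(8.314×372) = 33000/3093 = 10.67.
k_D/k_U = (2.10×10^10/1.85×10^15)·exp(10.67) = 1.135×10^-5 × 43041 = 0.489.

0.489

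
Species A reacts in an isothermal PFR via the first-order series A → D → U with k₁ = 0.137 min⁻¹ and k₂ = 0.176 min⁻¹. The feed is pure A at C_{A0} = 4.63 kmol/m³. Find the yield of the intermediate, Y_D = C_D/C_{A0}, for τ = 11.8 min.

For first-order series with pure A initially, C_D(τ) = k₁C_{A0}/(k₂−k₁)·(e^(−k₁τ) − e^(−k₂τ)).
e^(−k₁τ) = e^(−0.137×11.8) = e^(−1.617) = 0.1986; e^(−k₂τ) = e^(−2.077) = 0.1253.
C_D = 0.137×4.63/(0.176−0.137) × (0.1986−0.1253) = 16.26×0.07324 = 1.191 kmol/m³.
Y_D = C_D/C_{A0} = 1.191/4.63 = 0.257.

0.257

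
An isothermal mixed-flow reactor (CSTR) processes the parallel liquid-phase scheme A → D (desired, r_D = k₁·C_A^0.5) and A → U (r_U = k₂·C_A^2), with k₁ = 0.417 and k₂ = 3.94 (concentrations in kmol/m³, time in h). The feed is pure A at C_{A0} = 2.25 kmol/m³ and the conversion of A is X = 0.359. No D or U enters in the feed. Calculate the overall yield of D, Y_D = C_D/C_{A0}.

Exit C_A = C_{A0}(1−X) = 2.25×0.641 = 1.442 kmol/m³.
Rates in a CSTR are evaluated at the outlet concentration: r_D = 0.417×1.442^0.5 = 0.5008, r_U = 3.94×1.442^2 = 8.196.
Fraction of consumed A going to D: r_D/(r_D+r_U) = 0.05759.
C_D = 0.05759·C_{A0}·X = 0.05759×2.25×0.359 = 0.0465 kmol/m³; Y_D = C_D/C_{A0} = 0.0207.

0.0207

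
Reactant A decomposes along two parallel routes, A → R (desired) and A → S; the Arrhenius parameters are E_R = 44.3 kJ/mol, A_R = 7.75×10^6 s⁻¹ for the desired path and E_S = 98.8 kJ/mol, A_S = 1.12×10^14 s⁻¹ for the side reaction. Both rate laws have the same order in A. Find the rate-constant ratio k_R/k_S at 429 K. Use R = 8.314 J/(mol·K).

0.299

Since both paths have the same order in A, the concentration cancels and S_{R/S} = k_R/k_S = (A_R/A_S)·exp[(E_S−E_R)/(RT)].
(E_S−E_R)/(RT) = (98.8−44.3)×10³/(8.314×429) = 54500/3567 = 15.28.
k_R/k_S = (7.75×10^6/1.12×10^14)·exp(15.28) = 6.920×10^-8 × 4.326×10^6 = 0.299.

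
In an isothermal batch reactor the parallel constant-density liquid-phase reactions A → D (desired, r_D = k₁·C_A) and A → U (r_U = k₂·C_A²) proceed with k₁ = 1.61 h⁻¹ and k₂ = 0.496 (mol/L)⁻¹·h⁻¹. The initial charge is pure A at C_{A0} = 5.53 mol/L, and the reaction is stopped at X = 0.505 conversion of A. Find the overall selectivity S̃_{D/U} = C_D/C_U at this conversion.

C_A = C_{A0}(1−X) = 2.737 mol/L.
Along a PFR/batch, dC_D/dC_A = −r_D/(r_D+r_U) = −k₁/(k₁+k₂·C_A).
Integrating from C_{A0} to C_A: C_D = (1.61/0.496)·ln[(1.61+0.496·5.53)/(1.61+0.496·2.74)] = 3.246·ln(4.353/2.968) = 1.243 mol/L.
C_U = (C_{A0}−C_A)−C_D = 1.549 mol/L; S̃_{D/U} = 1.243/1.549 = 0.803.

0.803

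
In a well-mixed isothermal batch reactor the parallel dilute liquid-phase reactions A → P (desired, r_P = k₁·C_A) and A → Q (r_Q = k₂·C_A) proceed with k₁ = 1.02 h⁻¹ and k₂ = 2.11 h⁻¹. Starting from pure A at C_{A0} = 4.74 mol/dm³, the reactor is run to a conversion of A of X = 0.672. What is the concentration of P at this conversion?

C_A = C_{A0}(1−X) = 1.555 mol/dm³.
Both paths are first order in A, so the instantaneous fraction to P is constant: dC_P/d(−C_A) = k₁/(k₁+k₂) = 0.3259.
C_P = 0.3259·(C_{A0}−C_A) = 0.3259×3.185 = 1.04 mol/dm³.

1.04 mol/dm³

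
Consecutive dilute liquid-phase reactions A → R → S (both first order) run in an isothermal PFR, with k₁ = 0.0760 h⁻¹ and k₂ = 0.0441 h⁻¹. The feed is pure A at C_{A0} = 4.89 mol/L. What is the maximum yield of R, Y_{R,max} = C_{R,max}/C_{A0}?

For a first-order series the maximum intermediate yield is C_{R,max}/C_{A0} = (k₁/k₂)^[k₂/(k₂−k₁)].
= (0.0760/0.0441)^(0.0441/(0.0441−0.0760)) = (1.723)^(-1.382) = 0.4712.

0.471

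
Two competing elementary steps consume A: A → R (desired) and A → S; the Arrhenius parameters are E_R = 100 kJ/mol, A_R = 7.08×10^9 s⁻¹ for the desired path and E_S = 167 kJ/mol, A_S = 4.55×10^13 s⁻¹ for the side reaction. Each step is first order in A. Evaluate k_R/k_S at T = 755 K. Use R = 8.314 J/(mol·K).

Since both paths have the same order in A, the concentration cancels and S_{R/S} = k_R/k_S = (A_R/A_S)·exp[(E_S−E_R)/(RT)].
(E_S−E_R)/(RT) = (167−100)×10³/(8.314×755) = 67000/6277 = 10.67.
k_R/k_S = (7.08×10^9/4.55×10^13)·exp(10.67) = 1.556×10^-4 × 43208 = 6.72.
Since E_R < E_S, lowering the temperature improves selectivity toward R.

6.72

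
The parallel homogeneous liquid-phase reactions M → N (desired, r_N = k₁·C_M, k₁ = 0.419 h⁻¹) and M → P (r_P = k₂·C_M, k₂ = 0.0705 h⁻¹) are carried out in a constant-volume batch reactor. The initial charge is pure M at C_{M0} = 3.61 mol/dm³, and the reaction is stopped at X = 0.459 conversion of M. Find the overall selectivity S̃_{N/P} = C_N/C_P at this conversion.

C_M = C_{M0}(1−X) = 1.953 mol/dm³.
Both paths are first order in M, so the instantaneous fraction to N is constant: dC_N/d(−C_M) = k₁/(k₁+k₂) = 0.8560.
C_N = 0.8560·(C_{M0}−C_M) = 0.8560×1.657 = 1.42 mol/dm³.
C_P = (C_{M0}−C_M)−C_N = 0.2386 mol/dm³; S̃_{N/P} = 1.418/0.2386 = 5.94.

5.94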